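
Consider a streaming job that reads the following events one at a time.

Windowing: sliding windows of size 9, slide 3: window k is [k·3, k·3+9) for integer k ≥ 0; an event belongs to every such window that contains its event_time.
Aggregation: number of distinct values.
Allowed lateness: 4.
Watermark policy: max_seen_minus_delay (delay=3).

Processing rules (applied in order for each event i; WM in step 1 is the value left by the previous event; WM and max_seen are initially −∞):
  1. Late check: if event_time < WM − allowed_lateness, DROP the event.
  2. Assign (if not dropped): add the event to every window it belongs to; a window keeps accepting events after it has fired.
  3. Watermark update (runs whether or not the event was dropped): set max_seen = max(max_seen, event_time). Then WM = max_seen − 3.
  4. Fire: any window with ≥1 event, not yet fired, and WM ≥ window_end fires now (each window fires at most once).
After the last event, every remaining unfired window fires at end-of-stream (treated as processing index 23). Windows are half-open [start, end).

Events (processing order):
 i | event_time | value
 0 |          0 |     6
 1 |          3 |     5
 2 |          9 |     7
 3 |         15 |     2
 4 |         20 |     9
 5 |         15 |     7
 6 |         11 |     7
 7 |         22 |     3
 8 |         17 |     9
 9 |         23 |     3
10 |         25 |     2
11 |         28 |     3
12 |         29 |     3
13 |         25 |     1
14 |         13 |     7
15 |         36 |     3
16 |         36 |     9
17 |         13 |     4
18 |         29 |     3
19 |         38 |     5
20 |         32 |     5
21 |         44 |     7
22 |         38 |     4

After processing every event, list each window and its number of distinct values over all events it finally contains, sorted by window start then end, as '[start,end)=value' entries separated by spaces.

[0,9)=2 [3,12)=2 [6,15)=1 [9,18)=3 [12,21)=3 [15,24)=4 [18,27)=4 [21,30)=3 [24,33)=4 [27,36)=2 [30,39)=4 [33,42)=4 [36,45)=5 [39,48)=1 [42,51)=1

i=0 t=0 v=6: → [0,9); WM=-3
i=1 t=3 v=5: → [3,12),[0,9); WM=0
i=2 t=9 v=7: → [9,18),[6,15),[3,12); WM=6
i=3 t=15 v=2: → [15,24),[12,21),[9,18); WM=12; [0,9) fires=2 [3,12) fires=2
i=4 t=20 v=9: → [18,27),[15,24),[12,21); WM=17; [6,15) fires=1
i=5 t=15 v=7: → [15,24),[12,21),[9,18); WM=17
i=6 t=11 v=7: DROP (t<17-4); WM=17
i=7 t=22 v=3: → [21,30),[18,27),[15,24); WM=19; [9,18) fires=2
i=8 t=17 v=9: → [15,24),[12,21),[9,18); WM=19
i=9 t=23 v=3: → [21,30),[18,27),[15,24); WM=20
i=10 t=25 v=2: → [24,33),[21,30),[18,27); WM=22; [12,21) fires=3
i=11 t=28 v=3: → [27,36),[24,33),[21,30); WM=25; [15,24) fires=4
i=12 t=29 v=3: → [27,36),[24,33),[21,30); WM=26
i=13 t=25 v=1: → [24,33),[21,30),[18,27); WM=26
i=14 t=13 v=7: DROP (t<26-4); WM=26
i=15 t=36 v=3: → [36,45),[33,42),[30,39); WM=33; [18,27) fires=4 [21,30) fires=3 [24,33) fires=3
i=16 t=36 v=9: → [36,45),[33,42),[30,39); WM=33
i=17 t=13 v=4: DROP (t<33-4); WM=33
i=18 t=29 v=3: → [27,36),[24,33),[21,30); WM=33
i=19 t=38 v=5: → [36,45),[33,42),[30,39); WM=35
i=20 t=32 v=5: → [30,39),[27,36),[24,33); WM=35
i=21 t=44 v=7: → [42,51),[39,48),[36,45); WM=41; [27,36) fires=2 [30,39) fires=3
i=22 t=38 v=4: → [36,45),[33,42),[30,39); WM=41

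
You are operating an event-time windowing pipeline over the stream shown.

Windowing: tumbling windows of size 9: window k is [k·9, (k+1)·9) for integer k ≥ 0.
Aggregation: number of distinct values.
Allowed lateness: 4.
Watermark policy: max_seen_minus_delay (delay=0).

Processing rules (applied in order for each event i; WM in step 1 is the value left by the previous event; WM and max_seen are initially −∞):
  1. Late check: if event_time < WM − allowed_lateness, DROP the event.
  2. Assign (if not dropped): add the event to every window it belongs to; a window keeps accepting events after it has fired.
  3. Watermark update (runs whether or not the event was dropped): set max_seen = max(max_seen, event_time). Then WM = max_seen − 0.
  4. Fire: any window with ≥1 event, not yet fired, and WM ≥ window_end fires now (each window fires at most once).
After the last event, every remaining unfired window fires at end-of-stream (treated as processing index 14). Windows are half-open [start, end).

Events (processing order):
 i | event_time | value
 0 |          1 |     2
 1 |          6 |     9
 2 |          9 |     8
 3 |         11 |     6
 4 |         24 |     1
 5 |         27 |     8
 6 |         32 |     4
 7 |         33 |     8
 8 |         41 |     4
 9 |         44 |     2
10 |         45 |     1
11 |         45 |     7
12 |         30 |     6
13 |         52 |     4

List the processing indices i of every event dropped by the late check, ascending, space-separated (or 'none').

12

i=0 t=1 v=2: → [0,9); WM=1
i=1 t=6 v=9: → [0,9); WM=6
i=2 t=9 v=8: → [9,18); WM=9; [0,9) fires=2
i=3 t=11 v=6: → [9,18); WM=11
i=4 t=24 v=1: → [18,27); WM=24; [9,18) fires=2
i=5 t=27 v=8: → [27,36); WM=27; [18,27) fires=1
i=6 t=32 v=4: → [27,36); WM=32
i=7 t=33 v=8: → [27,36); WM=33
i=8 t=41 v=4: → [36,45); WM=41; [27,36) fires=2
i=9 t=44 v=2: → [36,45); WM=44
i=10 t=45 v=1: → [45,54); WM=45; [36,45) fires=2
i=11 t=45 v=7: → [45,54); WM=45
i=12 t=30 v=6: DROP (t<45-4); WM=45
i=13 t=52 v=4: → [45,54); WM=52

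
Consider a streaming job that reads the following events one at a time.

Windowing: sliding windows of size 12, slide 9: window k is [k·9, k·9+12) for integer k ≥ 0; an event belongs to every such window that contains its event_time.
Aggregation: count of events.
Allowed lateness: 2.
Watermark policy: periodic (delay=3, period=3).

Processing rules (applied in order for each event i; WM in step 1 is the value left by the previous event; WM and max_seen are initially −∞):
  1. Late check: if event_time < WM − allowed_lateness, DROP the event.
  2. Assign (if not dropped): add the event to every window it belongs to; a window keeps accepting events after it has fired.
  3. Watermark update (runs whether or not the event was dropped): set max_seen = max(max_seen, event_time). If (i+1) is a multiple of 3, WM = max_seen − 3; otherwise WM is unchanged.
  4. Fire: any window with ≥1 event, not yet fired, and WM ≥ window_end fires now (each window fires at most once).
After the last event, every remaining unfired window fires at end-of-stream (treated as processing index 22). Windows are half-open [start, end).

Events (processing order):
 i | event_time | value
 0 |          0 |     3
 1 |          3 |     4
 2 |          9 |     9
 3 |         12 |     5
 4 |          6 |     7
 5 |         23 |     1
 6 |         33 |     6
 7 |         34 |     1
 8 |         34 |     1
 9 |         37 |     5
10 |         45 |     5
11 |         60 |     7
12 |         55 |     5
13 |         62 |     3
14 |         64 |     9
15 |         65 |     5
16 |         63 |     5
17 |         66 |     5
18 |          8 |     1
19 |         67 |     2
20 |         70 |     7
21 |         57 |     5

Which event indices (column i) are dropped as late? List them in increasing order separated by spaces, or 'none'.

i=0 t=0 v=3: → [0,12); WM=−∞
i=1 t=3 v=4: → [0,12); WM=−∞
i=2 t=9 v=9: → [9,21),[0,12); WM=6
i=3 t=12 v=5: → [9,21); WM=6
i=4 t=6 v=7: → [0,12); WM=6
i=5 t=23 v=1: → [18,30); WM=20; [0,12) fires=4
i=6 t=33 v=6: → [27,39); WM=20
i=7 t=34 v=1: → [27,39); WM=20
i=8 t=34 v=1: → [27,39); WM=31; [9,21) fires=2 [18,30) fires=1
i=9 t=37 v=5: → [36,48),[27,39); WM=31
i=10 t=45 v=5: → [45,57),[36,48); WM=31
i=11 t=60 v=7: → [54,66); WM=57; [27,39) fires=4 [36,48) fires=2 [45,57) fires=1
i=12 t=55 v=5: → [54,66),[45,57); WM=57
i=13 t=62 v=3: → [54,66); WM=57
i=14 t=64 v=9: → [63,75),[54,66); WM=61
i=15 t=65 v=5: → [63,75),[54,66); WM=61
i=16 t=63 v=5: → [63,75),[54,66); WM=61
i=17 t=66 v=5: → [63,75); WM=63
i=18 t=8 v=1: DROP (t<63-2); WM=63
i=19 t=67 v=2: → [63,75); WM=63
i=20 t=70 v=7: → [63,75); WM=67; [54,66) fires=6
i=21 t=57 v=5: DROP (t<67-2); WM=67

18 21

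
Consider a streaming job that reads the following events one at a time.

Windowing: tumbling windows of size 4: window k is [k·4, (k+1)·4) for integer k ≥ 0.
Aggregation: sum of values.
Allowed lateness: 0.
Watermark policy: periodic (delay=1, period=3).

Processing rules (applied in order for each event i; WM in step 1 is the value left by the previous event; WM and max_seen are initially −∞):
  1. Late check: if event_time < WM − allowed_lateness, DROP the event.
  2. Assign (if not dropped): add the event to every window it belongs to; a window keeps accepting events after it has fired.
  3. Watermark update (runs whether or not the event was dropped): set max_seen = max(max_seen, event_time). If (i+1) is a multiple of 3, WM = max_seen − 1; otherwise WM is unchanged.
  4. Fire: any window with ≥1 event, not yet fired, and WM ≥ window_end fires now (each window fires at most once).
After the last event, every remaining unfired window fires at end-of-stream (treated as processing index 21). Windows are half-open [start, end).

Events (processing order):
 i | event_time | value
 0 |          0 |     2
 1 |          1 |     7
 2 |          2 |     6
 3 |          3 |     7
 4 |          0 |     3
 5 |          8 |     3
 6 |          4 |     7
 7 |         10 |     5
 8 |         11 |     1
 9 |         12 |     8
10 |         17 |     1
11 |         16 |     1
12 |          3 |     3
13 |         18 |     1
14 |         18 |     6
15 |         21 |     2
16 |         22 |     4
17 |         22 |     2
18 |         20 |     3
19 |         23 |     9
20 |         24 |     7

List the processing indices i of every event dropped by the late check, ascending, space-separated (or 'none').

4 6 12 18

i=0 t=0 v=2: → [0,4); WM=−∞
i=1 t=1 v=7: → [0,4); WM=−∞
i=2 t=2 v=6: → [0,4); WM=1
i=3 t=3 v=7: → [0,4); WM=1
i=4 t=0 v=3: DROP (t<1-0); WM=1
i=5 t=8 v=3: → [8,12); WM=7; [0,4) fires=22
i=6 t=4 v=7: DROP (t<7-0); WM=7
i=7 t=10 v=5: → [8,12); WM=7
i=8 t=11 v=1: → [8,12); WM=10
i=9 t=12 v=8: → [12,16); WM=10
i=10 t=17 v=1: → [16,20); WM=10
i=11 t=16 v=1: → [16,20); WM=16; [8,12) fires=9 [12,16) fires=8
i=12 t=3 v=3: DROP (t<16-0); WM=16
i=13 t=18 v=1: → [16,20); WM=16
i=14 t=18 v=6: → [16,20); WM=17
i=15 t=21 v=2: → [20,24); WM=17
i=16 t=22 v=4: → [20,24); WM=17
i=17 t=22 v=2: → [20,24); WM=21; [16,20) fires=9
i=18 t=20 v=3: DROP (t<21-0); WM=21
i=19 t=23 v=9: → [20,24); WM=21
i=20 t=24 v=7: → [24,28); WM=23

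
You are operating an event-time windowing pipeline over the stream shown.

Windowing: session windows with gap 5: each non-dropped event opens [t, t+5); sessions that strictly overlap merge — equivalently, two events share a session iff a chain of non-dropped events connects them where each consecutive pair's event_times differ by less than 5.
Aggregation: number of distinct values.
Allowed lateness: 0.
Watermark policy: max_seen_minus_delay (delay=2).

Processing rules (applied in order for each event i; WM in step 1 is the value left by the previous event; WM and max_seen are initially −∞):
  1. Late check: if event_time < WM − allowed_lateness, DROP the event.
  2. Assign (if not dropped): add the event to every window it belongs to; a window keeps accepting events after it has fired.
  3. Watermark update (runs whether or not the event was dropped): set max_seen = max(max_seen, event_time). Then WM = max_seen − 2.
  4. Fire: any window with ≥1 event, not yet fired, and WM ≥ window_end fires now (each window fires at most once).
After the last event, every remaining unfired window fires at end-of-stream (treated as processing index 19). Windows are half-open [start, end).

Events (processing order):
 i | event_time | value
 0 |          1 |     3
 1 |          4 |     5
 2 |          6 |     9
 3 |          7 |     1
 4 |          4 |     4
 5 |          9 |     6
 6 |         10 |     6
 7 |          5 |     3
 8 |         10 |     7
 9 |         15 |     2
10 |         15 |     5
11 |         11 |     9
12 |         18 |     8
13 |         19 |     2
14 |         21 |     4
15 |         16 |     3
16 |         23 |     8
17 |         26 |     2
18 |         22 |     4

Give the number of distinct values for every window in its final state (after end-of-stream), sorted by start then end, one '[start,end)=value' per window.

i=0 t=1 v=3: → [1,6); WM=-1
i=1 t=4 v=5: → [1,9); WM=2
i=2 t=6 v=9: → [1,11); WM=4
i=3 t=7 v=1: → [1,12); WM=5
i=4 t=4 v=4: DROP (t<5-0); WM=5
i=5 t=9 v=6: → [1,14); WM=7
i=6 t=10 v=6: → [1,15); WM=8
i=7 t=5 v=3: DROP (t<8-0); WM=8
i=8 t=10 v=7: → [1,15); WM=8
i=9 t=15 v=2: → [15,20); WM=13
i=10 t=15 v=5: → [15,20); WM=13
i=11 t=11 v=9: DROP (t<13-0); WM=13
i=12 t=18 v=8: → [15,23); WM=16
i=13 t=19 v=2: → [15,24); WM=17
i=14 t=21 v=4: → [15,26); WM=19
i=15 t=16 v=3: DROP (t<19-0); WM=19
i=16 t=23 v=8: → [15,28); WM=21
i=17 t=26 v=2: → [15,31); WM=24
i=18 t=22 v=4: DROP (t<24-0); WM=24

[1,15)=6 [15,31)=4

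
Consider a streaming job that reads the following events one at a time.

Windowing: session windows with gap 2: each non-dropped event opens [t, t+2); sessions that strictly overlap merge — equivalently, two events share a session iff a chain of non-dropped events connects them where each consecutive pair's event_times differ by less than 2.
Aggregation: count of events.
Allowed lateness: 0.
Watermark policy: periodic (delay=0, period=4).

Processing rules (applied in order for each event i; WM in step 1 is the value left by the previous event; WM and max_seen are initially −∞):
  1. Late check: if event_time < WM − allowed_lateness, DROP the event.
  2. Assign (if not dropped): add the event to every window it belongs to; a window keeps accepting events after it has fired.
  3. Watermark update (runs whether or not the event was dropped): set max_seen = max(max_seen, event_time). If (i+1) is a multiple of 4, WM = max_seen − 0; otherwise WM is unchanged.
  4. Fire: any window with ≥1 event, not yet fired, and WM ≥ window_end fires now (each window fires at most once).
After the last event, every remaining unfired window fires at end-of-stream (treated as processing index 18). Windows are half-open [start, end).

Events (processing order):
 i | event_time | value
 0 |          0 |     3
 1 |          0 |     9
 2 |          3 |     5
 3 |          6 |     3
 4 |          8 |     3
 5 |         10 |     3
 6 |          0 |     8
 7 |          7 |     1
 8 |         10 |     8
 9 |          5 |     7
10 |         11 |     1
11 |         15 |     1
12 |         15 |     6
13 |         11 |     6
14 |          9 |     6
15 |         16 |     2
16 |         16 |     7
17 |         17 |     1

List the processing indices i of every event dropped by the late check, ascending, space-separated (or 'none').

6 9 13 14

i=0 t=0 v=3: → [0,2); WM=−∞
i=1 t=0 v=9: → [0,2); WM=−∞
i=2 t=3 v=5: → [3,5); WM=−∞
i=3 t=6 v=3: → [6,8); WM=6
i=4 t=8 v=3: → [8,10); WM=6
i=5 t=10 v=3: → [10,12); WM=6
i=6 t=0 v=8: DROP (t<6-0); WM=6
i=7 t=7 v=1: → [6,10); WM=10
i=8 t=10 v=8: → [10,12); WM=10
i=9 t=5 v=7: DROP (t<10-0); WM=10
i=10 t=11 v=1: → [10,13); WM=10
i=11 t=15 v=1: → [15,17); WM=15
i=12 t=15 v=6: → [15,17); WM=15
i=13 t=11 v=6: DROP (t<15-0); WM=15
i=14 t=9 v=6: DROP (t<15-0); WM=15
i=15 t=16 v=2: → [15,18); WM=16
i=16 t=16 v=7: → [15,18); WM=16
i=17 t=17 v=1: → [15,19); WM=16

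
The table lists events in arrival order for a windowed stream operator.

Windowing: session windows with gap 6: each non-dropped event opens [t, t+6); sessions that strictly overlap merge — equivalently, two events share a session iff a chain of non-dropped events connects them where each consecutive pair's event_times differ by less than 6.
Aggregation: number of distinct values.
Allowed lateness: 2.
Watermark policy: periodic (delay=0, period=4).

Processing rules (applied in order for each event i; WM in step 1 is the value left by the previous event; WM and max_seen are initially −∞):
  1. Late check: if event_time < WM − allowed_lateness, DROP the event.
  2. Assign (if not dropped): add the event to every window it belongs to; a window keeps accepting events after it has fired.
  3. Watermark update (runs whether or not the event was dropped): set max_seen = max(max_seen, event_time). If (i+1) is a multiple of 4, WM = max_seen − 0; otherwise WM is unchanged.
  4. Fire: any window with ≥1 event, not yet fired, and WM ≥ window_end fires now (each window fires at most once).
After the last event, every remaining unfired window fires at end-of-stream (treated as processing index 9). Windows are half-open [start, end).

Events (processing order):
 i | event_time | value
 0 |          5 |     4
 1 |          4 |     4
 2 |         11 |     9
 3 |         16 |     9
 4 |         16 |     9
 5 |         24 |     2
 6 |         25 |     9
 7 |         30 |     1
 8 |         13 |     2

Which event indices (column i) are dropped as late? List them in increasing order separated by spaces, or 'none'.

8

i=0 t=5 v=4: → [5,11); WM=−∞
i=1 t=4 v=4: → [4,11); WM=−∞
i=2 t=11 v=9: → [11,17); WM=−∞
i=3 t=16 v=9: → [11,22); WM=16
i=4 t=16 v=9: → [11,22); WM=16
i=5 t=24 v=2: → [24,30); WM=16
i=6 t=25 v=9: → [24,31); WM=16
i=7 t=30 v=1: → [24,36); WM=30
i=8 t=13 v=2: DROP (t<30-2); WM=30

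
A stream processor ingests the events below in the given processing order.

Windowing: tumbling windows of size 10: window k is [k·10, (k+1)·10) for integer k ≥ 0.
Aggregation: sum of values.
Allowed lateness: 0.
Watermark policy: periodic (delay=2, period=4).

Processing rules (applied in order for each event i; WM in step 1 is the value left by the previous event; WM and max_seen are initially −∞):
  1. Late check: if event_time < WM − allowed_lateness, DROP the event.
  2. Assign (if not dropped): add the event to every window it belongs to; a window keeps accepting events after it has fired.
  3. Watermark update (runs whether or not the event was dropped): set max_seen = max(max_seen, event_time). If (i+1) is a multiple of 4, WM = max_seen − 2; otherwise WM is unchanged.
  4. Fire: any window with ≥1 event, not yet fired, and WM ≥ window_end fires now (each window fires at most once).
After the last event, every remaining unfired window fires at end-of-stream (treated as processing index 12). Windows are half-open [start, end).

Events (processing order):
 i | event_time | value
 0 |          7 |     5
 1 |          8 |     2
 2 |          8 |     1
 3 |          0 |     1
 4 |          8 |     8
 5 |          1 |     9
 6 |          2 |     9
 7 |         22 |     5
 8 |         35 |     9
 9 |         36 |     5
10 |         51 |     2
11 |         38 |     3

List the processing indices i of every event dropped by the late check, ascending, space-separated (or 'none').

i=0 t=7 v=5: → [0,10); WM=−∞
i=1 t=8 v=2: → [0,10); WM=−∞
i=2 t=8 v=1: → [0,10); WM=−∞
i=3 t=0 v=1: → [0,10); WM=6
i=4 t=8 v=8: → [0,10); WM=6
i=5 t=1 v=9: DROP (t<6-0); WM=6
i=6 t=2 v=9: DROP (t<6-0); WM=6
i=7 t=22 v=5: → [20,30); WM=20; [0,10) fires=17
i=8 t=35 v=9: → [30,40); WM=20
i=9 t=36 v=5: → [30,40); WM=20
i=10 t=51 v=2: → [50,60); WM=20
i=11 t=38 v=3: → [30,40); WM=49; [20,30) fires=5 [30,40) fires=17

5 6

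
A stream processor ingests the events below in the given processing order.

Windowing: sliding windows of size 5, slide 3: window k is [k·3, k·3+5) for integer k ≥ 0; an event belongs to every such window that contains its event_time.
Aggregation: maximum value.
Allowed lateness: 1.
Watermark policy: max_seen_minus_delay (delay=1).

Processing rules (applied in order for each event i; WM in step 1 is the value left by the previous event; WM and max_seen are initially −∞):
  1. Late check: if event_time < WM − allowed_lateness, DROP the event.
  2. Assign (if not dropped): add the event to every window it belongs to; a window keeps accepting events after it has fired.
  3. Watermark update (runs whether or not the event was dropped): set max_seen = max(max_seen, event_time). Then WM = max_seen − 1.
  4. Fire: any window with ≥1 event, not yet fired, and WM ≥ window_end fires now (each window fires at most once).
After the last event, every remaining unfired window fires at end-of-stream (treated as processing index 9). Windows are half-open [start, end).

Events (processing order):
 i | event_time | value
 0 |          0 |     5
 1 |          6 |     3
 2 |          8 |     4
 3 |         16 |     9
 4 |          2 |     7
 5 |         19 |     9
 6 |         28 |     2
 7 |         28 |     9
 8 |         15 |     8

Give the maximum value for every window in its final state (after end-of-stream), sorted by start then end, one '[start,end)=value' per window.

[0,5)=5 [3,8)=3 [6,11)=4 [12,17)=9 [15,20)=9 [18,23)=9 [24,29)=9 [27,32)=9

i=0 t=0 v=5: → [0,5); WM=-1
i=1 t=6 v=3: → [6,11),[3,8); WM=5; [0,5) fires=5
i=2 t=8 v=4: → [6,11); WM=7
i=3 t=16 v=9: → [15,20),[12,17); WM=15; [3,8) fires=3 [6,11) fires=4
i=4 t=2 v=7: DROP (t<15-1); WM=15
i=5 t=19 v=9: → [18,23),[15,20); WM=18; [12,17) fires=9
i=6 t=28 v=2: → [27,32),[24,29); WM=27; [15,20) fires=9 [18,23) fires=9
i=7 t=28 v=9: → [27,32),[24,29); WM=27
i=8 t=15 v=8: DROP (t<27-1); WM=27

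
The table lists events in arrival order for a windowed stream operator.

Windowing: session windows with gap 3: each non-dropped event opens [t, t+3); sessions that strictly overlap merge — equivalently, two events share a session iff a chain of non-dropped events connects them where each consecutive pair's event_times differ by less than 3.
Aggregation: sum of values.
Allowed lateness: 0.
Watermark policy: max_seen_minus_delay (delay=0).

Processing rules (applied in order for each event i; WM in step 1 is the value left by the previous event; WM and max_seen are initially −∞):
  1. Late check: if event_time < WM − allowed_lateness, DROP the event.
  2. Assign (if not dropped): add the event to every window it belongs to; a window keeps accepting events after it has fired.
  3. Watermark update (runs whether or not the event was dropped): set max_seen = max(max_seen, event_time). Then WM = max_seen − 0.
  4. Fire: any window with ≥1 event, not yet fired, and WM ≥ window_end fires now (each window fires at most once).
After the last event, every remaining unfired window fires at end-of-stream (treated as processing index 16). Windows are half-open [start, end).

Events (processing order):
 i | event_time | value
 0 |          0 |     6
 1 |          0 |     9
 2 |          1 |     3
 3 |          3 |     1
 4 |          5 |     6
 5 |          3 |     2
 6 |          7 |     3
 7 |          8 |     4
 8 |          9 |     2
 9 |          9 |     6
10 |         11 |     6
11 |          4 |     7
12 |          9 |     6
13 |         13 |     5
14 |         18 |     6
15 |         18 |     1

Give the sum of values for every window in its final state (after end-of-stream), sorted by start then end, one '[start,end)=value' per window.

[0,16)=51 [18,21)=7

i=0 t=0 v=6: → [0,3); WM=0
i=1 t=0 v=9: → [0,3); WM=0
i=2 t=1 v=3: → [0,4); WM=1
i=3 t=3 v=1: → [0,6); WM=3
i=4 t=5 v=6: → [0,8); WM=5
i=5 t=3 v=2: DROP (t<5-0); WM=5
i=6 t=7 v=3: → [0,10); WM=7
i=7 t=8 v=4: → [0,11); WM=8
i=8 t=9 v=2: → [0,12); WM=9
i=9 t=9 v=6: → [0,12); WM=9
i=10 t=11 v=6: → [0,14); WM=11
i=11 t=4 v=7: DROP (t<11-0); WM=11
i=12 t=9 v=6: DROP (t<11-0); WM=11
i=13 t=13 v=5: → [0,16); WM=13
i=14 t=18 v=6: → [18,21); WM=18
i=15 t=18 v=1: → [18,21); WM=18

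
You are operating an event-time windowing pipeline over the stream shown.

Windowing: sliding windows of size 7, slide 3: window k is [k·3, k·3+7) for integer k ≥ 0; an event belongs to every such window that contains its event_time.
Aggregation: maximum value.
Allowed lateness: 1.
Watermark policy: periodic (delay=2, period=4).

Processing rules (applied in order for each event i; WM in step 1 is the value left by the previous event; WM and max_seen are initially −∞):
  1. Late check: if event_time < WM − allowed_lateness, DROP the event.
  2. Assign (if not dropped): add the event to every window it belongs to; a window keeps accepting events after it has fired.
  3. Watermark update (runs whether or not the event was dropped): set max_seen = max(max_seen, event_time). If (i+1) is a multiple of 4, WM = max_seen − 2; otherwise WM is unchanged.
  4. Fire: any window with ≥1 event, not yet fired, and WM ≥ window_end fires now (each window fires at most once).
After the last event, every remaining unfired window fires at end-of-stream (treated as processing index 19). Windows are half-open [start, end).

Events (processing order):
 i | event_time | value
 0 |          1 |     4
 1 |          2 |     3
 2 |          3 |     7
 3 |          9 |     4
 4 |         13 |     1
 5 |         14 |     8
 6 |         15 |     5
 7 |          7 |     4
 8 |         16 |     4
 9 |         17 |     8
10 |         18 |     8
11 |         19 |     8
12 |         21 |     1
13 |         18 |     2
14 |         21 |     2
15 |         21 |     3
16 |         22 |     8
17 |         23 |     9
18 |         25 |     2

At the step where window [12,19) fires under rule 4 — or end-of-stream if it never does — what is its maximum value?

8

i=0 t=1 v=4: → [0,7); WM=−∞
i=1 t=2 v=3: → [0,7); WM=−∞
i=2 t=3 v=7: → [3,10),[0,7); WM=−∞
i=3 t=9 v=4: → [9,16),[6,13),[3,10); WM=7; [0,7) fires=7
i=4 t=13 v=1: → [12,19),[9,16); WM=7
i=5 t=14 v=8: → [12,19),[9,16); WM=7
i=6 t=15 v=5: → [15,22),[12,19),[9,16); WM=7
i=7 t=7 v=4: → [6,13),[3,10); WM=13; [3,10) fires=7 [6,13) fires=4
i=8 t=16 v=4: → [15,22),[12,19); WM=13
i=9 t=17 v=8: → [15,22),[12,19); WM=13
i=10 t=18 v=8: → [18,25),[15,22),[12,19); WM=13
i=11 t=19 v=8: → [18,25),[15,22); WM=17; [9,16) fires=8
i=12 t=21 v=1: → [21,28),[18,25),[15,22); WM=17
i=13 t=18 v=2: → [18,25),[15,22),[12,19); WM=17
i=14 t=21 v=2: → [21,28),[18,25),[15,22); WM=17
i=15 t=21 v=3: → [21,28),[18,25),[15,22); WM=19; [12,19) fires=8
i=16 t=22 v=8: → [21,28),[18,25); WM=19
i=17 t=23 v=9: → [21,28),[18,25); WM=19
i=18 t=25 v=2: → [24,31),[21,28); WM=19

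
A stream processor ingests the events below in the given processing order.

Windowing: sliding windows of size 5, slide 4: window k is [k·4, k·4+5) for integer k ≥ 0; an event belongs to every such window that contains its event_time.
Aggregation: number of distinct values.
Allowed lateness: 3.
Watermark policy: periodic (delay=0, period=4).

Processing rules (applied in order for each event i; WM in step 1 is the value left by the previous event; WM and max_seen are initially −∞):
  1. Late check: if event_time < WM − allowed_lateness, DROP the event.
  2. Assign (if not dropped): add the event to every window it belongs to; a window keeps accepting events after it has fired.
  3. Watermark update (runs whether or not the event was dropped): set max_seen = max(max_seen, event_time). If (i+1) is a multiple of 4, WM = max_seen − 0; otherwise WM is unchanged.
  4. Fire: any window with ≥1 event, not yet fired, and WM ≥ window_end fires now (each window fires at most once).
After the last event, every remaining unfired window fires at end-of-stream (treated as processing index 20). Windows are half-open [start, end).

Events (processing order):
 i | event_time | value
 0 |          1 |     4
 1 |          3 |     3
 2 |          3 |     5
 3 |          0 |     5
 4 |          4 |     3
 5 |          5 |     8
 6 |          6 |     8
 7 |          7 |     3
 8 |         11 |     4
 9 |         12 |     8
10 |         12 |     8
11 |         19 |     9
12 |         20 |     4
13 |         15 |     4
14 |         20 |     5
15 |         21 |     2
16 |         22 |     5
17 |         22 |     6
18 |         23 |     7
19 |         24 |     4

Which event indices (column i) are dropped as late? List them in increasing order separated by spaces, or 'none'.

i=0 t=1 v=4: → [0,5); WM=−∞
i=1 t=3 v=3: → [0,5); WM=−∞
i=2 t=3 v=5: → [0,5); WM=−∞
i=3 t=0 v=5: → [0,5); WM=3
i=4 t=4 v=3: → [4,9),[0,5); WM=3
i=5 t=5 v=8: → [4,9); WM=3
i=6 t=6 v=8: → [4,9); WM=3
i=7 t=7 v=3: → [4,9); WM=7; [0,5) fires=3
i=8 t=11 v=4: → [8,13); WM=7
i=9 t=12 v=8: → [12,17),[8,13); WM=7
i=10 t=12 v=8: → [12,17),[8,13); WM=7
i=11 t=19 v=9: → [16,21); WM=19; [4,9) fires=2 [8,13) fires=2 [12,17) fires=1
i=12 t=20 v=4: → [20,25),[16,21); WM=19
i=13 t=15 v=4: DROP (t<19-3); WM=19
i=14 t=20 v=5: → [20,25),[16,21); WM=19
i=15 t=21 v=2: → [20,25); WM=21; [16,21) fires=3
i=16 t=22 v=5: → [20,25); WM=21
i=17 t=22 v=6: → [20,25); WM=21
i=18 t=23 v=7: → [20,25); WM=21
i=19 t=24 v=4: → [24,29),[20,25); WM=24

13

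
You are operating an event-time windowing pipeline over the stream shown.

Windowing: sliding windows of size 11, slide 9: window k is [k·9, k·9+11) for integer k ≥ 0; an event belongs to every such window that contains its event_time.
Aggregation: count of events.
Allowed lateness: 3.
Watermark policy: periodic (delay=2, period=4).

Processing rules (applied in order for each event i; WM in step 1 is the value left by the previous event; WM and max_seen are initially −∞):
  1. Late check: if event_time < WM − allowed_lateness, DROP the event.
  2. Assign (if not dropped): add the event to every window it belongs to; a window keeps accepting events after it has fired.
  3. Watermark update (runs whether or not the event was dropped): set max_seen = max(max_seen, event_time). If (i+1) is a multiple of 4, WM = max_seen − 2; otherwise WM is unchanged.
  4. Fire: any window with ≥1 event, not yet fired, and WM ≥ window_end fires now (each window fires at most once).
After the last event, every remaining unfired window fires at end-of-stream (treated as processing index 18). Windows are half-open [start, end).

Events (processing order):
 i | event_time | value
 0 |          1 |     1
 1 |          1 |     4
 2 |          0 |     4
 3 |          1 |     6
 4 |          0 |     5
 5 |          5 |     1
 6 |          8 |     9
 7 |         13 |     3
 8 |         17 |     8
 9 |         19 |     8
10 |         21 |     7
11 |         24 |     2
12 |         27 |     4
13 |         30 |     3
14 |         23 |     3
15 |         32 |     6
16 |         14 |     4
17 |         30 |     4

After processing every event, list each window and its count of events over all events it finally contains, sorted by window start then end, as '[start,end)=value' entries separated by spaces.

[0,11)=7 [9,20)=3 [18,29)=5 [27,38)=4

i=0 t=1 v=1: → [0,11); WM=−∞
i=1 t=1 v=4: → [0,11); WM=−∞
i=2 t=0 v=4: → [0,11); WM=−∞
i=3 t=1 v=6: → [0,11); WM=-1
i=4 t=0 v=5: → [0,11); WM=-1
i=5 t=5 v=1: → [0,11); WM=-1
i=6 t=8 v=9: → [0,11); WM=-1
i=7 t=13 v=3: → [9,20); WM=11; [0,11) fires=7
i=8 t=17 v=8: → [9,20); WM=11
i=9 t=19 v=8: → [18,29),[9,20); WM=11
i=10 t=21 v=7: → [18,29); WM=11
i=11 t=24 v=2: → [18,29); WM=22; [9,20) fires=3
i=12 t=27 v=4: → [27,38),[18,29); WM=22
i=13 t=30 v=3: → [27,38); WM=22
i=14 t=23 v=3: → [18,29); WM=22
i=15 t=32 v=6: → [27,38); WM=30; [18,29) fires=5
i=16 t=14 v=4: DROP (t<30-3); WM=30
i=17 t=30 v=4: → [27,38); WM=30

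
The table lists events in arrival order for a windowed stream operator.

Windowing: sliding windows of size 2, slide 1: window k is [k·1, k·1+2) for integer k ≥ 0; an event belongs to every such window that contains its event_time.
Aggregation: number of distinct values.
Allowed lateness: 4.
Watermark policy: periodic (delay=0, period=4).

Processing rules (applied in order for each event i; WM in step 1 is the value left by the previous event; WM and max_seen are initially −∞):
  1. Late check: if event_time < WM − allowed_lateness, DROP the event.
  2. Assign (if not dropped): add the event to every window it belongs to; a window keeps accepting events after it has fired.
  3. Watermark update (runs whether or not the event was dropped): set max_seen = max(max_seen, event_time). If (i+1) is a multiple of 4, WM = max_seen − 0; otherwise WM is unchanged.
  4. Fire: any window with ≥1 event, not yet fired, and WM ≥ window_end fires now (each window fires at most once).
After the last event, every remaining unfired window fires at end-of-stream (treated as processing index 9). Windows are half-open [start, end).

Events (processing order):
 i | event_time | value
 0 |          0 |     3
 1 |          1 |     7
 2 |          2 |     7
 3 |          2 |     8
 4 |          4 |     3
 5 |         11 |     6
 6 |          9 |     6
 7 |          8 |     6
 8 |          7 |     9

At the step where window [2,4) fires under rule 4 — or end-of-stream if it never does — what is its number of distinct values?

2

i=0 t=0 v=3: → [0,2); WM=−∞
i=1 t=1 v=7: → [1,3),[0,2); WM=−∞
i=2 t=2 v=7: → [2,4),[1,3); WM=−∞
i=3 t=2 v=8: → [2,4),[1,3); WM=2; [0,2) fires=2
i=4 t=4 v=3: → [4,6),[3,5); WM=2
i=5 t=11 v=6: → [11,13),[10,12); WM=2
i=6 t=9 v=6: → [9,11),[8,10); WM=2
i=7 t=8 v=6: → [8,10),[7,9); WM=11; [1,3) fires=2 [2,4) fires=2 [3,5) fires=1 [4,6) fires=1 [7,9) fires=1 [8,10) fires=1 [9,11) fires=1
i=8 t=7 v=9: → [7,9),[6,8); WM=11; [6,8) fires=1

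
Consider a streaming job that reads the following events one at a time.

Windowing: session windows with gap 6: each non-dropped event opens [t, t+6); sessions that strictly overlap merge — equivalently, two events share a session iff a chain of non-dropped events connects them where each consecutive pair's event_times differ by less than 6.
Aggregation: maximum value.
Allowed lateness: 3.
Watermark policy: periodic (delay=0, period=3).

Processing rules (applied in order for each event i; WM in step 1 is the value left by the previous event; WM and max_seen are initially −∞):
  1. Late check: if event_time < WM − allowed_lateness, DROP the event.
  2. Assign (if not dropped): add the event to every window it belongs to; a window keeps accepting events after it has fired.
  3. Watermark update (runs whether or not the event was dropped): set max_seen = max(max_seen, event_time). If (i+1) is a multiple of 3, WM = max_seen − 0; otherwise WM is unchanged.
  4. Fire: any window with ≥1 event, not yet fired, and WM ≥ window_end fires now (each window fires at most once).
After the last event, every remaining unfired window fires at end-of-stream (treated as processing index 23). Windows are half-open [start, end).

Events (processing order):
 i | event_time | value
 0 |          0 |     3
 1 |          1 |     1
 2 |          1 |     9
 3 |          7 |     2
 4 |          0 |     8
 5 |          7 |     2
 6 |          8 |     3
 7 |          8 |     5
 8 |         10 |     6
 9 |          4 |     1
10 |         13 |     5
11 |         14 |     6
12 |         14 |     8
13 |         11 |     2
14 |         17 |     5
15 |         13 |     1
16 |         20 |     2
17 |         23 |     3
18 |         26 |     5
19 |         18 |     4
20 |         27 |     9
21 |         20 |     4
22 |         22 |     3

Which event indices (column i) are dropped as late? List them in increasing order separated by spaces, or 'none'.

i=0 t=0 v=3: → [0,6); WM=−∞
i=1 t=1 v=1: → [0,7); WM=−∞
i=2 t=1 v=9: → [0,7); WM=1
i=3 t=7 v=2: → [7,13); WM=1
i=4 t=0 v=8: → [0,7); WM=1
i=5 t=7 v=2: → [7,13); WM=7
i=6 t=8 v=3: → [7,14); WM=7
i=7 t=8 v=5: → [7,14); WM=7
i=8 t=10 v=6: → [7,16); WM=10
i=9 t=4 v=1: DROP (t<10-3); WM=10
i=10 t=13 v=5: → [7,19); WM=10
i=11 t=14 v=6: → [7,20); WM=14
i=12 t=14 v=8: → [7,20); WM=14
i=13 t=11 v=2: → [7,20); WM=14
i=14 t=17 v=5: → [7,23); WM=17
i=15 t=13 v=1: DROP (t<17-3); WM=17
i=16 t=20 v=2: → [7,26); WM=17
i=17 t=23 v=3: → [7,29); WM=23
i=18 t=26 v=5: → [7,32); WM=23
i=19 t=18 v=4: DROP (t<23-3); WM=23
i=20 t=27 v=9: → [7,33); WM=27
i=21 t=20 v=4: DROP (t<27-3); WM=27
i=22 t=22 v=3: DROP (t<27-3); WM=27

9 15 19 21 22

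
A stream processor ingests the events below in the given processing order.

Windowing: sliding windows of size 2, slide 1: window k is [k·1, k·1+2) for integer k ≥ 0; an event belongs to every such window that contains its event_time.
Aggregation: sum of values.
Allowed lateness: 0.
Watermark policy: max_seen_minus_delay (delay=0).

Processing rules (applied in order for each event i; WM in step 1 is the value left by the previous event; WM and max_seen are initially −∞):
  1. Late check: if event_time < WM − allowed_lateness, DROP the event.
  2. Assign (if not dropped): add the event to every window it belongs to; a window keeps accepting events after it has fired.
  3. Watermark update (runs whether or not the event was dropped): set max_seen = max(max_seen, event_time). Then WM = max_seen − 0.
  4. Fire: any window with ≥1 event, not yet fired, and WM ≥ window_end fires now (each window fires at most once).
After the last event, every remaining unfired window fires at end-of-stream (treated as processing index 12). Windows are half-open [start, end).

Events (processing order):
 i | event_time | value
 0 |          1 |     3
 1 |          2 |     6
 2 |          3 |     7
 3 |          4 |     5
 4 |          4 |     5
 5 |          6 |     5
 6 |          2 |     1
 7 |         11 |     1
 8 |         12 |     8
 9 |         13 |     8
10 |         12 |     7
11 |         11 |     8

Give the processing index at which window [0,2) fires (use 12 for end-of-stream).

1

i=0 t=1 v=3: → [1,3),[0,2); WM=1
i=1 t=2 v=6: → [2,4),[1,3); WM=2; [0,2) fires=3
i=2 t=3 v=7: → [3,5),[2,4); WM=3; [1,3) fires=9
i=3 t=4 v=5: → [4,6),[3,5); WM=4; [2,4) fires=13
i=4 t=4 v=5: → [4,6),[3,5); WM=4
i=5 t=6 v=5: → [6,8),[5,7); WM=6; [3,5) fires=17 [4,6) fires=10
i=6 t=2 v=1: DROP (t<6-0); WM=6
i=7 t=11 v=1: → [11,13),[10,12); WM=11; [5,7) fires=5 [6,8) fires=5
i=8 t=12 v=8: → [12,14),[11,13); WM=12; [10,12) fires=1
i=9 t=13 v=8: → [13,15),[12,14); WM=13; [11,13) fires=9
i=10 t=12 v=7: DROP (t<13-0); WM=13
i=11 t=11 v=8: DROP (t<13-0); WM=13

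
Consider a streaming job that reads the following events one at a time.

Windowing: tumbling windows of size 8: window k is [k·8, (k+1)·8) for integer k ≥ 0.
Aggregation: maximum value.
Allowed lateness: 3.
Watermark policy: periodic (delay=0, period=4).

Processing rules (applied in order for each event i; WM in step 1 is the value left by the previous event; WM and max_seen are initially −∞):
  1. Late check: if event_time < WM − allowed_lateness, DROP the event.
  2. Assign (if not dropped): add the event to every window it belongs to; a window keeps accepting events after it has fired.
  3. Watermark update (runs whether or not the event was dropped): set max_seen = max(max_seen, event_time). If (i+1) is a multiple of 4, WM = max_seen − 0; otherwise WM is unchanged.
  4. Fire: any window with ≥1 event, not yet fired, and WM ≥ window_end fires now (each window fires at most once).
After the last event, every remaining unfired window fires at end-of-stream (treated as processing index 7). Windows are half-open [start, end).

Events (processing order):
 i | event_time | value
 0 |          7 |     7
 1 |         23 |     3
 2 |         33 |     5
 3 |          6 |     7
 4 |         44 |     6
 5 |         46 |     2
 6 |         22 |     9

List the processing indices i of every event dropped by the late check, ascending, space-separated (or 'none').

i=0 t=7 v=7: → [0,8); WM=−∞
i=1 t=23 v=3: → [16,24); WM=−∞
i=2 t=33 v=5: → [32,40); WM=−∞
i=3 t=6 v=7: → [0,8); WM=33; [0,8) fires=7 [16,24) fires=3
i=4 t=44 v=6: → [40,48); WM=33
i=5 t=46 v=2: → [40,48); WM=33
i=6 t=22 v=9: DROP (t<33-3); WM=33

6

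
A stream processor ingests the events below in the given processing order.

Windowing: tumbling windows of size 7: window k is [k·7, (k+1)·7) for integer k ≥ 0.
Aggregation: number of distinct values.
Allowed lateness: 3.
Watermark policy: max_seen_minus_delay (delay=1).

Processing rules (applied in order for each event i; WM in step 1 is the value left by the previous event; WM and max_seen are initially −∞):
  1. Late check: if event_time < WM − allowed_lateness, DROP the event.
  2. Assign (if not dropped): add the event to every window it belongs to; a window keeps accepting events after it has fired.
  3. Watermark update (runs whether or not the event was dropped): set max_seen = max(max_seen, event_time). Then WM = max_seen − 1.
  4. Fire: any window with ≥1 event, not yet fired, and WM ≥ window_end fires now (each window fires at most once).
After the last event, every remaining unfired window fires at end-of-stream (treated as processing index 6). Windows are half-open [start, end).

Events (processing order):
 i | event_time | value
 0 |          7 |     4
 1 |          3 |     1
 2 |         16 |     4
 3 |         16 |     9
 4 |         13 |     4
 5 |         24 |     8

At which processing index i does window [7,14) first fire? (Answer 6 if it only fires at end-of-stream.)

2

i=0 t=7 v=4: → [7,14); WM=6
i=1 t=3 v=1: → [0,7); WM=6
i=2 t=16 v=4: → [14,21); WM=15; [0,7) fires=1 [7,14) fires=1
i=3 t=16 v=9: → [14,21); WM=15
i=4 t=13 v=4: → [7,14); WM=15
i=5 t=24 v=8: → [21,28); WM=23; [14,21) fires=2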